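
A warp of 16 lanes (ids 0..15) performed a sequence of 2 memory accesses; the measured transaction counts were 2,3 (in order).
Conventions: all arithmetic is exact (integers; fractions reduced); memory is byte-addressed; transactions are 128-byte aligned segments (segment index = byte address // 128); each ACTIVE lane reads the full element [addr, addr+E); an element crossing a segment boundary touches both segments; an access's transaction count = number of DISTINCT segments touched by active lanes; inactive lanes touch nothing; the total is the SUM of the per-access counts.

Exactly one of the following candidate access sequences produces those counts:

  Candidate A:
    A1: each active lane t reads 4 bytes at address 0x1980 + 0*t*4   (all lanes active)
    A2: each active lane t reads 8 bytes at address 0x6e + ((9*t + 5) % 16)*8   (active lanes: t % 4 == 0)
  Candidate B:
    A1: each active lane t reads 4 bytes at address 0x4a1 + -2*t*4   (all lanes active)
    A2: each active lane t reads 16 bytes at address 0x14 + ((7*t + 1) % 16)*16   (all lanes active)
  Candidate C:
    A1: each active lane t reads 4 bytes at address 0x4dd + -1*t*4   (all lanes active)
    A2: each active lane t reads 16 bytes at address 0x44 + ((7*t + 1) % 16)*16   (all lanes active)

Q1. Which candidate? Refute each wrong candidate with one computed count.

A: A1 gives 1 transaction, not 2
C: A1 gives 1 transaction, not 2
B: all counts match (2,3)

Answer: B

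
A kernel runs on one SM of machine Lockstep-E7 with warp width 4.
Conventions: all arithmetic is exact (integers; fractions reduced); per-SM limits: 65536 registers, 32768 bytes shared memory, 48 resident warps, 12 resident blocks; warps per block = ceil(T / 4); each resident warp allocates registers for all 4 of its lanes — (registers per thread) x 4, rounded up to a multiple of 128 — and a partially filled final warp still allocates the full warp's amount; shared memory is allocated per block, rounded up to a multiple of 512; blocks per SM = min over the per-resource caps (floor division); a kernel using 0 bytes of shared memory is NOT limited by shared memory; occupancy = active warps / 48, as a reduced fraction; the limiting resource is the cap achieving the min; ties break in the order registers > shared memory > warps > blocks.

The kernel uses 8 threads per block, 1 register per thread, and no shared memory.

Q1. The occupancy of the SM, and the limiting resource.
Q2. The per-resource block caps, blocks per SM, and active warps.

Answer: occupancy 1/2, limited by blocks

registers: 256 blocks
shared memory: no limit (kernel uses none)
warps: 24 blocks
blocks: 12 blocks

Answer: 12 blocks, 24 active warps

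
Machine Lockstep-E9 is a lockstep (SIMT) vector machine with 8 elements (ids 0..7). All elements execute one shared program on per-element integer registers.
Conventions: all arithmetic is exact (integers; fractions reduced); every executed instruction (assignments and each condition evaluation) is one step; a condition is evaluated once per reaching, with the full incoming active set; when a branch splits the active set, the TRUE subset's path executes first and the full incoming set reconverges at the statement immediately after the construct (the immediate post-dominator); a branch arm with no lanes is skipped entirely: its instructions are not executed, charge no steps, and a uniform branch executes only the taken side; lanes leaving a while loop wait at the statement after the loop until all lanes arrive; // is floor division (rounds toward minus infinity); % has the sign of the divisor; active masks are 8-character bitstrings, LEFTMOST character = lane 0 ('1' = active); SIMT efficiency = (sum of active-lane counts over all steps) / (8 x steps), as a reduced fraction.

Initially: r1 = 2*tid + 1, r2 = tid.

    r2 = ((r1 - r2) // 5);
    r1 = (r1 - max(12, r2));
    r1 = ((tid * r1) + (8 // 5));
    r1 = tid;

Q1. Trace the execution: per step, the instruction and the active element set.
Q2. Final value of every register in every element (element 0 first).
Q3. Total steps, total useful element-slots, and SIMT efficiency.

step 0: r2 <- ((r1 - r2) // 5)       11111111
step 1: r1 <- (r1 - max(12, r2))     11111111
step 2: r1 <- ((tid * r1) + (8 // 5)) 11111111
step 3: r1 <- tid                    11111111

Answer: 4 steps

r1: 0,1,2,3,4,5,6,7
r2: 0,0,0,0,1,1,1,1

steps = 4; useful = 32; efficiency = 32/32 = 1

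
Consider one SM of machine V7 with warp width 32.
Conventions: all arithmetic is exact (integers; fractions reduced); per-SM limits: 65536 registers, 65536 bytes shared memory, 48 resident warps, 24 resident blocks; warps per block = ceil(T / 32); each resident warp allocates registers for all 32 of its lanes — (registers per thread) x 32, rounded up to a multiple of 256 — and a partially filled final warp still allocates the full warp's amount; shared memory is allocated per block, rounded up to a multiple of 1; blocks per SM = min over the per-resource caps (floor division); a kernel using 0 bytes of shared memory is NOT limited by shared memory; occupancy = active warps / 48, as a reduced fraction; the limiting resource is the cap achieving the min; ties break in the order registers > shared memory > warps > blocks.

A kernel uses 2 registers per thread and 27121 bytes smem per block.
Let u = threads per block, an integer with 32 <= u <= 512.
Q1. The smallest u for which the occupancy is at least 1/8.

Answer: u = 65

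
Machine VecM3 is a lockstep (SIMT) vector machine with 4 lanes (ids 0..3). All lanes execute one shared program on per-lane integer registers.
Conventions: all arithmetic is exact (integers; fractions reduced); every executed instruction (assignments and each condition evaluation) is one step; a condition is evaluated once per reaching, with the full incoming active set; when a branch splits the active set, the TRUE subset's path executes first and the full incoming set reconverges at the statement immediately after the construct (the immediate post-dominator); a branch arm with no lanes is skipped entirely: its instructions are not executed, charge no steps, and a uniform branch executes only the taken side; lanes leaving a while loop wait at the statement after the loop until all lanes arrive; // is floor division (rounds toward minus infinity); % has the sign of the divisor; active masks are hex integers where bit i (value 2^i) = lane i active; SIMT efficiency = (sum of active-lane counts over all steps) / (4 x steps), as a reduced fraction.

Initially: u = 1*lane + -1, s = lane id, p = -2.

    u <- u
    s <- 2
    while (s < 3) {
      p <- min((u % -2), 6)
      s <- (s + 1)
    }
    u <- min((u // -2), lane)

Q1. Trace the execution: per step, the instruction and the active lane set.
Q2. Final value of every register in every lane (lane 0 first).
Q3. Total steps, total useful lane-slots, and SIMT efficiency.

step 0: u <- u                       0xf
step 1: s <- 2                       0xf
step 2: eval (s < 3)                 0xf
step 3: p <- min((u % -2), 6)        0xf
step 4: s <- (s + 1)                 0xf
step 5: eval (s < 3)                 0xf
step 6: u <- min((u // -2), lane)    0xf

Answer: 7 steps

u: 0,0,-1,-1
s: 3,3,3,3
p: -1,0,-1,0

steps = 7; useful = 28; efficiency = 28/28 = 1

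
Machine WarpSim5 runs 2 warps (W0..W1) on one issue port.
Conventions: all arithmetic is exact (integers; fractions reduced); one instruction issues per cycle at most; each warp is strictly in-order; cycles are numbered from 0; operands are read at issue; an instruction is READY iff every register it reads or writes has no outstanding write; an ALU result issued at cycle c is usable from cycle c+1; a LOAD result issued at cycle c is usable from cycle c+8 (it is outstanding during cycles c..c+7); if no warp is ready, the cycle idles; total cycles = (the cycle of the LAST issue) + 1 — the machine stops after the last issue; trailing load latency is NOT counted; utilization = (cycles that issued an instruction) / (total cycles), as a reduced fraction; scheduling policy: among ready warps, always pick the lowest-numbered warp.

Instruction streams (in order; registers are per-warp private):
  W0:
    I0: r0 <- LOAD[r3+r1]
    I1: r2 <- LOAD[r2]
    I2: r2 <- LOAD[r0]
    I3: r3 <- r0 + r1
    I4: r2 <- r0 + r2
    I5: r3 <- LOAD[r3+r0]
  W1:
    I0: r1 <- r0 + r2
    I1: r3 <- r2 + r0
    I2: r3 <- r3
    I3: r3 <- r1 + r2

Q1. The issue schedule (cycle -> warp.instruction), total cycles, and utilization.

cycle 0: W0.I0
cycle 1: W0.I1
cycle 2: W1.I0
cycle 3: W1.I1
cycle 4: W1.I2
cycle 5: W1.I3
cycle 6: idle
cycle 7: idle
cycle 8: idle
cycle 9: W0.I2
cycle 10: W0.I3
cycle 11: idle
cycle 12: idle
cycle 13: idle
cycle 14: idle
cycle 15: idle
cycle 16: idle
cycle 17: W0.I4
cycle 18: W0.I5

Answer: 19 cycles, utilization 10/19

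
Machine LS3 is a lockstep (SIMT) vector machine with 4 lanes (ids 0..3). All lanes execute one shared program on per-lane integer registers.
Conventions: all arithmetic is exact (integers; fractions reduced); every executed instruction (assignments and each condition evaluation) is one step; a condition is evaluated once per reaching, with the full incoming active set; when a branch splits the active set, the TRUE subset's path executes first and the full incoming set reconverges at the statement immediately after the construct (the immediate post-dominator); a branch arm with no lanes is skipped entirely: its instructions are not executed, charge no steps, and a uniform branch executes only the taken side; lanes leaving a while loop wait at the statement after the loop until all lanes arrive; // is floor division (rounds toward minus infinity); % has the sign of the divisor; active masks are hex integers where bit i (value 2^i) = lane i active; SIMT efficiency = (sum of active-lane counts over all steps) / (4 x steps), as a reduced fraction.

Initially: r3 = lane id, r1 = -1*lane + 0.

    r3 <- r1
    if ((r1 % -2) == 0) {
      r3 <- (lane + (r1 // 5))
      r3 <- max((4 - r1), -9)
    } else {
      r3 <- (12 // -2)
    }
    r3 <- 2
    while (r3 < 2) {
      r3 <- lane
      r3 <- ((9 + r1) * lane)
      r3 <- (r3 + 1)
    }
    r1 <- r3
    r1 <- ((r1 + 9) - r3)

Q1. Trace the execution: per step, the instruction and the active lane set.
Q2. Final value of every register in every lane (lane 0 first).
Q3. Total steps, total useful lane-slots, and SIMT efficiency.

step 0: r3 <- r1                     0xf
step 1: eval ((r1 % -2) == 0)        0xf
step 2: r3 <- (lane + (r1 // 5))     0x5
step 3: r3 <- max((4 - r1), -9)      0x5
step 4: r3 <- (12 // -2)             0xa
step 5: r3 <- 2                      0xf
step 6: eval (r3 < 2)                0xf
step 7: r1 <- r3                     0xf
step 8: r1 <- ((r1 + 9) - r3)        0xf

Answer: 9 steps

r3: 2,2,2,2
r1: 9,9,9,9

steps = 9; useful = 30; efficiency = 30/36 = 5/6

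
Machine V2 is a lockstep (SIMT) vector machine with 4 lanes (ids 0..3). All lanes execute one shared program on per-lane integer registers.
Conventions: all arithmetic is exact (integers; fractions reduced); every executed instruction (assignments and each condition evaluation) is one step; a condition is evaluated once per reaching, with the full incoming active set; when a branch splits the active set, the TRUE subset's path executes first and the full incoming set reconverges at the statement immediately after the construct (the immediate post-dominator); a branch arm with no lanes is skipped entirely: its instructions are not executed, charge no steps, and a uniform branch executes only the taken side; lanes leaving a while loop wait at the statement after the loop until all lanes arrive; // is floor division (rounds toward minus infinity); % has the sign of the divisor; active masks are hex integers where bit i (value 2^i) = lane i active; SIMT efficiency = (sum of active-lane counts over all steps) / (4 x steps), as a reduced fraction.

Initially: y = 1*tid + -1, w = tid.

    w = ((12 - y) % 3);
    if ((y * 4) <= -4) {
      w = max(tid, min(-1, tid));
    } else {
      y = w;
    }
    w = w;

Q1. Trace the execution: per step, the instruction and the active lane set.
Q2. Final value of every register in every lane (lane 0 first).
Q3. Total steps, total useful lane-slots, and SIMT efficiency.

step 0: w <- ((12 - y) % 3)          0xf
step 1: eval ((y * 4) <= -4)         0xf
step 2: w <- max(tid, min(-1, tid))  0x1
step 3: y <- w                       0xe
step 4: w <- w                       0xf

Answer: 5 steps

y: -1,0,2,1
w: 0,0,2,1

steps = 5; useful = 16; efficiency = 16/20 = 4/5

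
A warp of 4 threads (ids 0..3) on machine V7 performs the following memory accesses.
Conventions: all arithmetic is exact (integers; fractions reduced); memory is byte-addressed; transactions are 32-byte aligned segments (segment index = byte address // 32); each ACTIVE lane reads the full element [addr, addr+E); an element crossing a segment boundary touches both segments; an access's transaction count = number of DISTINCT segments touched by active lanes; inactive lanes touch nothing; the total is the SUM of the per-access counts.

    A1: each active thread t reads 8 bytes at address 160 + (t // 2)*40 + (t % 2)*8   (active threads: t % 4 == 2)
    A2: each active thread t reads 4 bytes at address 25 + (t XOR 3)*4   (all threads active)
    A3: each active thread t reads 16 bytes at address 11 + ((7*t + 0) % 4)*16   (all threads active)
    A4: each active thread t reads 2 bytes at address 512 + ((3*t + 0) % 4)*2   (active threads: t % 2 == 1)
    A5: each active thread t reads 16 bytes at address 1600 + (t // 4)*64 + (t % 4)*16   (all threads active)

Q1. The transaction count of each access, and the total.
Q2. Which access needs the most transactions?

A1: 1 transaction
A2: 2 transactions
A3: 3 transactions
A4: 1 transaction
A5: 2 transactions

Answer: 1,2,3,1,2; total 9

Answer: A3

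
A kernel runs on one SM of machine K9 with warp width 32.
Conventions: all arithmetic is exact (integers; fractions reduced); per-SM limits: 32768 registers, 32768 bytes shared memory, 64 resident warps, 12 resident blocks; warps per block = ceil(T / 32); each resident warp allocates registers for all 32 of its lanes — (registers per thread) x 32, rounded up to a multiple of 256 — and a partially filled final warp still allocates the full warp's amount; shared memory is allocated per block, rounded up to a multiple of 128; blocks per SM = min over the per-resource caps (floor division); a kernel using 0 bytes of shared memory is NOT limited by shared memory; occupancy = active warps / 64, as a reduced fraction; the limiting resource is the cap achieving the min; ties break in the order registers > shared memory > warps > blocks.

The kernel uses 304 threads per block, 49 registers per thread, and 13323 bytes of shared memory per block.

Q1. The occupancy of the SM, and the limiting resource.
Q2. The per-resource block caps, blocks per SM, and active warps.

Answer: occupancy 5/32, limited by registers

registers: 1 block
shared memory: 2 blocks
warps: 6 blocks
blocks: 12 blocks

Answer: 1 block, 10 active warps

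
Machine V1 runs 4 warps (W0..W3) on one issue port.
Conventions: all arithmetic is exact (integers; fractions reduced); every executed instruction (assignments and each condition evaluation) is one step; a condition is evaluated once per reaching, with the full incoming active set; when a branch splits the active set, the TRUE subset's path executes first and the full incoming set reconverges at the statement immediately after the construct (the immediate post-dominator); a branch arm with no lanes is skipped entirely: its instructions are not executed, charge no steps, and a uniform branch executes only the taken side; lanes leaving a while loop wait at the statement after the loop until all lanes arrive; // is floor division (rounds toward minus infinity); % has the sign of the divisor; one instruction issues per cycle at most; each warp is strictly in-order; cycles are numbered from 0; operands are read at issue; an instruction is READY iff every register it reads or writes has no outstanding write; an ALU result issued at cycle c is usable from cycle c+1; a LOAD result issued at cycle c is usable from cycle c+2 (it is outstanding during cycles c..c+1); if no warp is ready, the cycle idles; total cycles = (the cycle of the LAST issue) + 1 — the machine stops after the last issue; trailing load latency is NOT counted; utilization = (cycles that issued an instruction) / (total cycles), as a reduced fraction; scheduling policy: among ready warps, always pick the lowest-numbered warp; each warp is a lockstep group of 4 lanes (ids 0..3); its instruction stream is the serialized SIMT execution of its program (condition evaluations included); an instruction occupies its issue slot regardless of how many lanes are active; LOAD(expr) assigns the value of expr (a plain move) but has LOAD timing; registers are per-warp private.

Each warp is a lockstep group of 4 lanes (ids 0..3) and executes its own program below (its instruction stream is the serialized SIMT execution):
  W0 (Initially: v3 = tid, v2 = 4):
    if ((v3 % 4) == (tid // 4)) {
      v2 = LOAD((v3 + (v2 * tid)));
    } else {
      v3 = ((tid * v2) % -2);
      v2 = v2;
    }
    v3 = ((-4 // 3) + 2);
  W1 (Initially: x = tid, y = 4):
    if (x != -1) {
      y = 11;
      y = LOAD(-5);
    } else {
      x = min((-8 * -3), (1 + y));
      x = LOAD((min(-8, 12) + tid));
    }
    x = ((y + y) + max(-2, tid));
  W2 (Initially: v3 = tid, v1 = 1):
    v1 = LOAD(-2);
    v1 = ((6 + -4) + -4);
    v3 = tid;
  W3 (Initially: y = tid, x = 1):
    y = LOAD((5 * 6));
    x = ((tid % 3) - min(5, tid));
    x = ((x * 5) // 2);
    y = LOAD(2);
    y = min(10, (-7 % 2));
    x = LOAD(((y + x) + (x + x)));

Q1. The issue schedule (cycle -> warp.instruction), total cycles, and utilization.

cycle 0: W0.I0
cycle 1: W0.I1
cycle 2: W1.I0
cycle 3: W0.I2
cycle 4: W0.I3
cycle 5: W0.I4
cycle 6: W1.I1
cycle 7: W1.I2
cycle 8: W2.I0
cycle 9: W1.I3
cycle 10: W2.I1
cycle 11: W2.I2
cycle 12: W3.I0
cycle 13: W3.I1
cycle 14: W3.I2
cycle 15: W3.I3
cycle 16: idle
cycle 17: W3.I4
cycle 18: W3.I5

Answer: 19 cycles, utilization 18/19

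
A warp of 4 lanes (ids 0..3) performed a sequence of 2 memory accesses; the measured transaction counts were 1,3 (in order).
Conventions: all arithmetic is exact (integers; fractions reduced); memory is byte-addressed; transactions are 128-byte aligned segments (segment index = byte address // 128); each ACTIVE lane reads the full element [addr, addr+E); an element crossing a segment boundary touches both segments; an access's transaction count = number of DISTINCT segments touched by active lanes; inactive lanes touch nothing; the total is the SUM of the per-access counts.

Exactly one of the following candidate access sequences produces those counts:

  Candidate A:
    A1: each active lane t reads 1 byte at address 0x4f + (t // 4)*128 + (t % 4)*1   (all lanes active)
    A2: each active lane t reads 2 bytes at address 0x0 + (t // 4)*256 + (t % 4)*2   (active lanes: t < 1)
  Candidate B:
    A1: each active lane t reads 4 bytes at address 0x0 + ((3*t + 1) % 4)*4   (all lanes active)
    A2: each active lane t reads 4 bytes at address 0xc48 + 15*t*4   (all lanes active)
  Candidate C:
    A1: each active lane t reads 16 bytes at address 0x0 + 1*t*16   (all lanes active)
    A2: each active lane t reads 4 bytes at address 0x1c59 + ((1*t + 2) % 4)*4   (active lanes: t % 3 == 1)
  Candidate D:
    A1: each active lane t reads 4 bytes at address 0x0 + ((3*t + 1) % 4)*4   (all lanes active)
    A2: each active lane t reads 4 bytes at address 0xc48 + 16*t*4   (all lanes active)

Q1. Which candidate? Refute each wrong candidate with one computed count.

A: A2 gives 1 transaction, not 3
B: A2 gives 2 transactions, not 3
C: A2 gives 1 transaction, not 3
D: all counts match (1,3)

Answer: D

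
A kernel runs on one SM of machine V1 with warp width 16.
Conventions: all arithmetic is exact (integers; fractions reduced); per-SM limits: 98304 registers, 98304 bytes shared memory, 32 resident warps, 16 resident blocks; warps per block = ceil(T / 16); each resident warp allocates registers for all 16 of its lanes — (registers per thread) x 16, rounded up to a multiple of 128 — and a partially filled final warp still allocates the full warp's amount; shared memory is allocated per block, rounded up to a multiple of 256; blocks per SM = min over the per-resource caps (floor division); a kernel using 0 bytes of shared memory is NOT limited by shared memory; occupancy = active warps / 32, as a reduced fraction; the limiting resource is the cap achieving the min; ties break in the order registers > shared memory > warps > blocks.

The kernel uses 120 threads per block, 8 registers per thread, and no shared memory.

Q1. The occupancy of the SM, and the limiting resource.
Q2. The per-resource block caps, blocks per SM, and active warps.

Answer: occupancy 1, limited by warps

registers: 96 blocks
shared memory: no limit (kernel uses none)
warps: 4 blocks
blocks: 16 blocks

Answer: 4 blocks, 32 active warps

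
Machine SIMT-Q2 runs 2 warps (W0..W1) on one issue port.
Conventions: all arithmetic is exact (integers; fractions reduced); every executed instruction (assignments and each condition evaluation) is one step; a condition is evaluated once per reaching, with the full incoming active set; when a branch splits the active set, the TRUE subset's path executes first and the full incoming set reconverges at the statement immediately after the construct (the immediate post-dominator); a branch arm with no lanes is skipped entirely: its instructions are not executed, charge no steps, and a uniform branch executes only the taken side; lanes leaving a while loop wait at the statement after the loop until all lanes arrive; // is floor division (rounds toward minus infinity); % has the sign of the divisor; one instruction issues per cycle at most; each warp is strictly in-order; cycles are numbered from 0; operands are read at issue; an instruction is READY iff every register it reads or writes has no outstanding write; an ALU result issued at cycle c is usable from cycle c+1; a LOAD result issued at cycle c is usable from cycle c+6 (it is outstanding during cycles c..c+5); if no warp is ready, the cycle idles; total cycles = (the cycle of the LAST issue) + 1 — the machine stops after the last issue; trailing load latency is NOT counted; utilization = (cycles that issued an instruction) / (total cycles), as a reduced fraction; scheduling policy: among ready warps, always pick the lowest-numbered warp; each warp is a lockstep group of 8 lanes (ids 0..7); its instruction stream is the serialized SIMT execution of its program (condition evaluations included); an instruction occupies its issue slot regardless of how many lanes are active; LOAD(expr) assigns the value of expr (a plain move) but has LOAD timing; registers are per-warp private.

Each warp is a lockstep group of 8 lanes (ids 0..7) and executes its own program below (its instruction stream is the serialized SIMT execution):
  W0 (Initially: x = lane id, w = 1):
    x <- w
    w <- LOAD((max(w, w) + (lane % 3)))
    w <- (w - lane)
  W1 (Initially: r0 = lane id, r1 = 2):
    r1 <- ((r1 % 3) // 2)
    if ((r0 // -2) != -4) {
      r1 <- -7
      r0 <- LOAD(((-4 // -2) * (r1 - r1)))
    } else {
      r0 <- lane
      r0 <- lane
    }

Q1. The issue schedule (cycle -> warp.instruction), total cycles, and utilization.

cycle 0: W0.I0
cycle 1: W0.I1
cycle 2: W1.I0
cycle 3: W1.I1
cycle 4: W1.I2
cycle 5: W1.I3
cycle 6: idle
cycle 7: W0.I2
cycle 8: idle
cycle 9: idle
cycle 10: idle
cycle 11: W1.I4
cycle 12: W1.I5

Answer: 13 cycles, utilization 9/13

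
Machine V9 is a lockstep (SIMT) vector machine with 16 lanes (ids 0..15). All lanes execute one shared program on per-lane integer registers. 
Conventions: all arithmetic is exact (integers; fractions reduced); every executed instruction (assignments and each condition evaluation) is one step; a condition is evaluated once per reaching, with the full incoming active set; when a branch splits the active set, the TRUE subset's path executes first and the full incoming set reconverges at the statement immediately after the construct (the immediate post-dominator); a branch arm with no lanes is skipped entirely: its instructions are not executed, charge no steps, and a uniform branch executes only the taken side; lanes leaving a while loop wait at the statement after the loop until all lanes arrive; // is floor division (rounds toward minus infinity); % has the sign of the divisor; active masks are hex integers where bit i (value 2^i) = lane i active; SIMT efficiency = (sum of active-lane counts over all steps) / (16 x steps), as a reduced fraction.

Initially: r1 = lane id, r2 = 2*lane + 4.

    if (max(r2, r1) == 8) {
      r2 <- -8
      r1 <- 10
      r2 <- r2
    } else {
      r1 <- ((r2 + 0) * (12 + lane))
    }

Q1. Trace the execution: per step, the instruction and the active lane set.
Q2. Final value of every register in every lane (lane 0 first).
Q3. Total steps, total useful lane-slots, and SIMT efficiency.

step 0: eval (max(r2, r1) == 8)      0xffff
step 1: r2 <- -8                     0x0004
step 2: r1 <- 10                     0x0004
step 3: r2 <- r2                     0x0004
step 4: r1 <- ((r2 + 0) * (12 + lane)) 0xfffb

Answer: 5 steps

r1: 48,78,10,150,192,238,288,342,400,462,528,598,672,750,832,918
r2: 4,6,-8,10,12,14,16,18,20,22,24,26,28,30,32,34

steps = 5; useful = 34; efficiency = 34/80 = 17/40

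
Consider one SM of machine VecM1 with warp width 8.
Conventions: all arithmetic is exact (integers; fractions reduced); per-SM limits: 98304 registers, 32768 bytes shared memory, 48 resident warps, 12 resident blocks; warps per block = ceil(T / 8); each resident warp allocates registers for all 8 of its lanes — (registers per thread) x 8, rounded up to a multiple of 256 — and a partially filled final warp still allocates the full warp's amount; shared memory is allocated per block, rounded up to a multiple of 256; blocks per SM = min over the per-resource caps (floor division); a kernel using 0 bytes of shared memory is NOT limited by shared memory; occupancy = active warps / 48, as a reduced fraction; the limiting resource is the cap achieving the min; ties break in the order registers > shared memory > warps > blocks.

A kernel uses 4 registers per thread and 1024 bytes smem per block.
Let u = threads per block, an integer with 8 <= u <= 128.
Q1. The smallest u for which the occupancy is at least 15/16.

Answer: u = 25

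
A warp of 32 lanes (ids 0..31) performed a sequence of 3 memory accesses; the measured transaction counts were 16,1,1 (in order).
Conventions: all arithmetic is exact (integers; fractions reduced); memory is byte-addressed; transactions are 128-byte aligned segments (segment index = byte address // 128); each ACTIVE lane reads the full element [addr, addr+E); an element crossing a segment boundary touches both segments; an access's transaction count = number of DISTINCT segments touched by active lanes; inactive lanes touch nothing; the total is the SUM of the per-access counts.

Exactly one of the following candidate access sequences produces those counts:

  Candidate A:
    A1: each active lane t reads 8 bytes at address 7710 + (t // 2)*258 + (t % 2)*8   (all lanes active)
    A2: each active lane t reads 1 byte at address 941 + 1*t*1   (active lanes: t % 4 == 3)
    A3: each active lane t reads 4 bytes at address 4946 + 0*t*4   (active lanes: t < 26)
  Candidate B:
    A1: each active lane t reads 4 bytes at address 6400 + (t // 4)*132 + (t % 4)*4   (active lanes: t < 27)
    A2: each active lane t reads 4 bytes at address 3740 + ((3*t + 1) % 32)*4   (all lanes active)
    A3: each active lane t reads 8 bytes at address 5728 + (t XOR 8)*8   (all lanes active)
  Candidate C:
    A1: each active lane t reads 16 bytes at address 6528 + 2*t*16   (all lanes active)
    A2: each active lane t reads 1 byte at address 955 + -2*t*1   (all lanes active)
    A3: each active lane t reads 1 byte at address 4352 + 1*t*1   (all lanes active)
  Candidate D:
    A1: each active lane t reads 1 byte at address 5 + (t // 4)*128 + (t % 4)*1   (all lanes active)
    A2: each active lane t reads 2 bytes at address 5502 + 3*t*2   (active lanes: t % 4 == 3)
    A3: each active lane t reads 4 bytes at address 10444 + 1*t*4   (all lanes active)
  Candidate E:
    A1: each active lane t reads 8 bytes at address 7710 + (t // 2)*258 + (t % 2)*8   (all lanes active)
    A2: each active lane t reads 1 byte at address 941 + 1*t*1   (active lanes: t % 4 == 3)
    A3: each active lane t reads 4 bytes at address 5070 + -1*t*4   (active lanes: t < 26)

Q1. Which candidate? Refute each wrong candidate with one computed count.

B: A1 gives 7 transactions, not 16
C: A1 gives 8 transactions, not 16
D: A1 gives 8 transactions, not 16
E: A3 gives 2 transactions, not 1
A: all counts match (16,1,1)

Answer: A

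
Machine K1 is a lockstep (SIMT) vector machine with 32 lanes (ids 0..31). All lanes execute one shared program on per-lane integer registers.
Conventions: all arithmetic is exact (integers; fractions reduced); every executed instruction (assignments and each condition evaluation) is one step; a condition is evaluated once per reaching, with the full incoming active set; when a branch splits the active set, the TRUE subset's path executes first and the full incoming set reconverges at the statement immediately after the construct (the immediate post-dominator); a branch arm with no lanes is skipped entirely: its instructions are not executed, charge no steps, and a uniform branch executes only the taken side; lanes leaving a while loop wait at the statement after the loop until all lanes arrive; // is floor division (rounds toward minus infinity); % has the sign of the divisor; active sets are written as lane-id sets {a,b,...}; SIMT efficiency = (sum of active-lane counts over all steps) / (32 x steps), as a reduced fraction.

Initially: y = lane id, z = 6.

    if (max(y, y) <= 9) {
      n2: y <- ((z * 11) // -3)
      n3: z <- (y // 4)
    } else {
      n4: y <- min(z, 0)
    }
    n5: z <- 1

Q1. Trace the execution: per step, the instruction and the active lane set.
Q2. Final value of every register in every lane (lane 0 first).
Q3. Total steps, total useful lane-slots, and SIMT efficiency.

step 0: eval (max(y, y) <= 9)        {0,1,2,3,4,5,6,7,8,9,10,11,12,13,14,15,16,17,18,19,20,21,22,23,24,25,26,27,28,29,30,31}
step 1: y <- ((z * 11) // -3)        {0,1,2,3,4,5,6,7,8,9}
step 2: z <- (y // 4)                {0,1,2,3,4,5,6,7,8,9}
step 3: y <- min(z, 0)               {10,11,12,13,14,15,16,17,18,19,20,21,22,23,24,25,26,27,28,29,30,31}
step 4: z <- 1                       {0,1,2,3,4,5,6,7,8,9,10,11,12,13,14,15,16,17,18,19,20,21,22,23,24,25,26,27,28,29,30,31}

Answer: 5 steps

y: -22,-22,-22,-22,-22,-22,-22,-22,-22,-22,0,0,0,0,0,0,0,0,0,0,0,0,0,0,0,0,0,0,0,0,0,0
z: 1,1,1,1,1,1,1,1,1,1,1,1,1,1,1,1,1,1,1,1,1,1,1,1,1,1,1,1,1,1,1,1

steps = 5; useful = 106; efficiency = 106/160 = 53/80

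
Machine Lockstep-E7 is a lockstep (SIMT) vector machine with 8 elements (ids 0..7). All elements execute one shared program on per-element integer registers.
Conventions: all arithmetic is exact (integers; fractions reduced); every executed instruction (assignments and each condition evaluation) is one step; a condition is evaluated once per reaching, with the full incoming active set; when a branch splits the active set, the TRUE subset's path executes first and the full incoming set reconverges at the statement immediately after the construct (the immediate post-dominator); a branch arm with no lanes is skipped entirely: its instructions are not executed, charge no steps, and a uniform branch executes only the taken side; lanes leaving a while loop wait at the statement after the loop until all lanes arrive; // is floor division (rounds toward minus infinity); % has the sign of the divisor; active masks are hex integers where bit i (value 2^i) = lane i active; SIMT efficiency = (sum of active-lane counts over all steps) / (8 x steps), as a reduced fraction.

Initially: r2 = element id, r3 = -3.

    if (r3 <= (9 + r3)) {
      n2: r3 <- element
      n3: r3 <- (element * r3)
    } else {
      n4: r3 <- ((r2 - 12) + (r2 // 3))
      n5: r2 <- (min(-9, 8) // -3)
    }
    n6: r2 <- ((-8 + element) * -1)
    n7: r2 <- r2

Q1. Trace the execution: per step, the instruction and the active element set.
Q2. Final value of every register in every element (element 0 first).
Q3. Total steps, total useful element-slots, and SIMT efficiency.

step 0: eval (r3 <= (9 + r3))        0xff
step 1: r3 <- element                0xff
step 2: r3 <- (element * r3)         0xff
step 3: r2 <- ((-8 + element) * -1)  0xff
step 4: r2 <- r2                     0xff

Answer: 5 steps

r2: 8,7,6,5,4,3,2,1
r3: 0,1,4,9,16,25,36,49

steps = 5; useful = 40; efficiency = 40/40 = 1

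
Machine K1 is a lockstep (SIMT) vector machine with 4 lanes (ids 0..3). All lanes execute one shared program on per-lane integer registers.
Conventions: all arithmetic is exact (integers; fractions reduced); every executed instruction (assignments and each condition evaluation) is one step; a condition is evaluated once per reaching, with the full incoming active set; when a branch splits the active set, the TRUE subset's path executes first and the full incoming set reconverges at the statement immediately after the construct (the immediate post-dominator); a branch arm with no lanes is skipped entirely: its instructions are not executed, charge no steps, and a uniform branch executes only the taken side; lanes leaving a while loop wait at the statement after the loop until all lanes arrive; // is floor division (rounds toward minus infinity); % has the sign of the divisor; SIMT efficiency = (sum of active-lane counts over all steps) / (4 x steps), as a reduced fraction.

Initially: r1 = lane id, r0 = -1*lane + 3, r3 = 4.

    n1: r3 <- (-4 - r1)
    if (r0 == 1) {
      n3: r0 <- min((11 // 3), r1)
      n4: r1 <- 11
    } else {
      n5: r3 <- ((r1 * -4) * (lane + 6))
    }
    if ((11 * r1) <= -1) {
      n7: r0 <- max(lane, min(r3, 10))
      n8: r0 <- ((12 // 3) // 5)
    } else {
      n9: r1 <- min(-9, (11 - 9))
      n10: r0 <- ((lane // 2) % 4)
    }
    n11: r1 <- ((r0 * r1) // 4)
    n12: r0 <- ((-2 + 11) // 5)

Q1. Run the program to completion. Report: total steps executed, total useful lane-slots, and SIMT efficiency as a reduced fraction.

Answer: 10 steps, 33 useful, 33/40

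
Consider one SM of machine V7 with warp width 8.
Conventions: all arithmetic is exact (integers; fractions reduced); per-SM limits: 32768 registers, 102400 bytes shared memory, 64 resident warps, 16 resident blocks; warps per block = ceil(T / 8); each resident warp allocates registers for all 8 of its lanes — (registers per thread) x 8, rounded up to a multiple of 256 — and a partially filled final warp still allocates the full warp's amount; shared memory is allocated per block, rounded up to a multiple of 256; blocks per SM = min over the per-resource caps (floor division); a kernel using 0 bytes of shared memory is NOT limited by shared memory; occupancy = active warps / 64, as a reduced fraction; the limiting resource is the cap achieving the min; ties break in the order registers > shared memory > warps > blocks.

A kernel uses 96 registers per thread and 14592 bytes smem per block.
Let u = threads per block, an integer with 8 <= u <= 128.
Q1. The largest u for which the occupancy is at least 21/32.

Answer: u = 112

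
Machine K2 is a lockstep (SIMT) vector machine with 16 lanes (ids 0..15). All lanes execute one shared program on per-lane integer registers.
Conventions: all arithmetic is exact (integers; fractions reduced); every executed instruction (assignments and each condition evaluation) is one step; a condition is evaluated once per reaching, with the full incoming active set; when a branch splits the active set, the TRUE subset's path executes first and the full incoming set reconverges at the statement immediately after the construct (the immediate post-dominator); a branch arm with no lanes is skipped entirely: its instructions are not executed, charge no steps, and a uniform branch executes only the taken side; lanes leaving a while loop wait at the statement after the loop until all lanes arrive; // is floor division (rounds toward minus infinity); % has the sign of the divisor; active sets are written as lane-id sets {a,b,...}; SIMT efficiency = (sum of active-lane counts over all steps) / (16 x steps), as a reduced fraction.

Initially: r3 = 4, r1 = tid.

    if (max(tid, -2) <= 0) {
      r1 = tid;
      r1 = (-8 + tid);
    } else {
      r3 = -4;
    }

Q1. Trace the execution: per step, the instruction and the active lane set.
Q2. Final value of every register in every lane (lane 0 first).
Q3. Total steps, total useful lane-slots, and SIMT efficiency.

step 0: eval (max(tid, -2) <= 0)     {0,1,2,3,4,5,6,7,8,9,10,11,12,13,14,15}
step 1: r1 <- tid                    {0}
step 2: r1 <- (-8 + tid)             {0}
step 3: r3 <- -4                     {1,2,3,4,5,6,7,8,9,10,11,12,13,14,15}

Answer: 4 steps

r3: 4,-4,-4,-4,-4,-4,-4,-4,-4,-4,-4,-4,-4,-4,-4,-4
r1: -8,1,2,3,4,5,6,7,8,9,10,11,12,13,14,15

steps = 4; useful = 33; efficiency = 33/64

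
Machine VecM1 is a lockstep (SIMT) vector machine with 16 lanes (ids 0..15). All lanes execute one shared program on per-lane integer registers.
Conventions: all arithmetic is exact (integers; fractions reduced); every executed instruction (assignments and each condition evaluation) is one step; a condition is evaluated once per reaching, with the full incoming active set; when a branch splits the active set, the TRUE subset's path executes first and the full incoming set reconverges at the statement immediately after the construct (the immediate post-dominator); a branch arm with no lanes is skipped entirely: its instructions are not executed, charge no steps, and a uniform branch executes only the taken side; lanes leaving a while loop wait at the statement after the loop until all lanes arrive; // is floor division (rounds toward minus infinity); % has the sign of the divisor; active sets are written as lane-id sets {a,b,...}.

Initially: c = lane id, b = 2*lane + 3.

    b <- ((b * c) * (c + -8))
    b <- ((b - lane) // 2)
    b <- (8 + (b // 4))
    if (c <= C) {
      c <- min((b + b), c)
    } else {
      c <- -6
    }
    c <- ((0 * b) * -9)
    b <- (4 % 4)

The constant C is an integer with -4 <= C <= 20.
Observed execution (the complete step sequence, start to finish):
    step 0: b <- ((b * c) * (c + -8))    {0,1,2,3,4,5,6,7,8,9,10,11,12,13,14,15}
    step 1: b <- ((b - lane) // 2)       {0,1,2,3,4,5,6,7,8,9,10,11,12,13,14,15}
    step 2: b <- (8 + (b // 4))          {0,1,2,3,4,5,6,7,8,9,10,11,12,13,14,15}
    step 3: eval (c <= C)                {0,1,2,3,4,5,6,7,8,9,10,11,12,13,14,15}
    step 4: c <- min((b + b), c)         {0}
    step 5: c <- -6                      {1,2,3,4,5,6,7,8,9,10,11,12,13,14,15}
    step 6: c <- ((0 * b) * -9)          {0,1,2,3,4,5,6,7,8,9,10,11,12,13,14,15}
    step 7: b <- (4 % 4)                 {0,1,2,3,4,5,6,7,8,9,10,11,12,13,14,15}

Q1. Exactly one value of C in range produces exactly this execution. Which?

Answer: C = 0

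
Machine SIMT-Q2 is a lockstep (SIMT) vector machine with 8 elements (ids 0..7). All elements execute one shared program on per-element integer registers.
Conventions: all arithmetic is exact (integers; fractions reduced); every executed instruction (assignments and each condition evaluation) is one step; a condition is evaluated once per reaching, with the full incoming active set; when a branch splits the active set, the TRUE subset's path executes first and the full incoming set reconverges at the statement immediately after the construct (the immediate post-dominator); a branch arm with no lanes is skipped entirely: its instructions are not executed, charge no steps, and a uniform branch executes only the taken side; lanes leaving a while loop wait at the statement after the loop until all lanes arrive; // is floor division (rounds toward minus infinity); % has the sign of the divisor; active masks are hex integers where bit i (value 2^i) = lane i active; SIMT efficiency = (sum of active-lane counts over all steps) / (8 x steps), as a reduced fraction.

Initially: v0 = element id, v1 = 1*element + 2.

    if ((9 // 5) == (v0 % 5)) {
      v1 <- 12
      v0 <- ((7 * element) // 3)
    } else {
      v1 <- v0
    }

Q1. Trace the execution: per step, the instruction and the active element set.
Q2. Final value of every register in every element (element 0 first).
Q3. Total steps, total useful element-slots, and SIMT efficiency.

step 0: eval ((9 // 5) == (v0 % 5))  0xff
step 1: v1 <- 12                     0x42
step 2: v0 <- ((7 * element) // 3)   0x42
step 3: v1 <- v0                     0xbd

Answer: 4 steps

v0: 0,2,2,3,4,5,14,7
v1: 0,12,2,3,4,5,12,7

steps = 4; useful = 18; efficiency = 18/32 = 9/16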